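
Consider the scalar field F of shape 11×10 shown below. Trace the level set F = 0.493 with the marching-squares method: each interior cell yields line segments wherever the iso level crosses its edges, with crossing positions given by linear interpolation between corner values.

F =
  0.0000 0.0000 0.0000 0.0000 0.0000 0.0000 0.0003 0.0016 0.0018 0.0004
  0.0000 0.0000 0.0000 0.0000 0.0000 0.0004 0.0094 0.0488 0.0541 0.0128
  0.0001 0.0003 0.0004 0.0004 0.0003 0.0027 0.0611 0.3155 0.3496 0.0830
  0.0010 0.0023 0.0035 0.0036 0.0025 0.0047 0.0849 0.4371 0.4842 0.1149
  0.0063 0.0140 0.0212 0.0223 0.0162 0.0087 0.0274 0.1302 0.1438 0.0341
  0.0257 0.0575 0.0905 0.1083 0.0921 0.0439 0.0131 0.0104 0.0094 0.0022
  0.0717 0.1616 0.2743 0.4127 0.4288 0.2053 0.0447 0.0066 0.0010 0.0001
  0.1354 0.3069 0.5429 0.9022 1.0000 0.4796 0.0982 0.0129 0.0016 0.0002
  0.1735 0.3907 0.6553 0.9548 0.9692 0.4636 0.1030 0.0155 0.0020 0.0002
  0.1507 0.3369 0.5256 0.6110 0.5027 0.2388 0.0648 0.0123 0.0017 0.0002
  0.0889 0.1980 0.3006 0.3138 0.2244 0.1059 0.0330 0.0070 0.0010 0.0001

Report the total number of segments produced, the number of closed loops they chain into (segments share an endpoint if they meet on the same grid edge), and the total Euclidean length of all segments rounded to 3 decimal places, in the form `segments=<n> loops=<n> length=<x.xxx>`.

segments=12 loops=1 length=10.684

cell (6,1): code 0100 → (6.814,2.000)–(7.000,1.789)
cell (6,2): code 1100 → (6.164,3.000)–(6.814,2.000)
cell (6,3): code 1100 → (6.112,4.000)–(6.164,3.000)
cell (6,4): code 1000 → (7.000,4.974)–(6.112,4.000)
cell (7,1): code 0110 → (7.000,1.789)–(8.000,1.387)
cell (7,4): code 1001 → (8.000,4.942)–(7.000,4.974)
cell (8,1): code 0110 → (8.000,1.387)–(9.000,1.827)
cell (8,4): code 1001 → (9.000,4.037)–(8.000,4.942)
cell (9,1): code 0010 → (9.000,1.827)–(9.145,2.000)
cell (9,2): code 0011 → (9.145,2.000)–(9.397,3.000)
cell (9,3): code 0011 → (9.397,3.000)–(9.035,4.000)
cell (9,4): code 0001 → (9.035,4.000)–(9.000,4.037)
total: 12 segments, chained into 1 closed loop(s), length Σ = 10.684355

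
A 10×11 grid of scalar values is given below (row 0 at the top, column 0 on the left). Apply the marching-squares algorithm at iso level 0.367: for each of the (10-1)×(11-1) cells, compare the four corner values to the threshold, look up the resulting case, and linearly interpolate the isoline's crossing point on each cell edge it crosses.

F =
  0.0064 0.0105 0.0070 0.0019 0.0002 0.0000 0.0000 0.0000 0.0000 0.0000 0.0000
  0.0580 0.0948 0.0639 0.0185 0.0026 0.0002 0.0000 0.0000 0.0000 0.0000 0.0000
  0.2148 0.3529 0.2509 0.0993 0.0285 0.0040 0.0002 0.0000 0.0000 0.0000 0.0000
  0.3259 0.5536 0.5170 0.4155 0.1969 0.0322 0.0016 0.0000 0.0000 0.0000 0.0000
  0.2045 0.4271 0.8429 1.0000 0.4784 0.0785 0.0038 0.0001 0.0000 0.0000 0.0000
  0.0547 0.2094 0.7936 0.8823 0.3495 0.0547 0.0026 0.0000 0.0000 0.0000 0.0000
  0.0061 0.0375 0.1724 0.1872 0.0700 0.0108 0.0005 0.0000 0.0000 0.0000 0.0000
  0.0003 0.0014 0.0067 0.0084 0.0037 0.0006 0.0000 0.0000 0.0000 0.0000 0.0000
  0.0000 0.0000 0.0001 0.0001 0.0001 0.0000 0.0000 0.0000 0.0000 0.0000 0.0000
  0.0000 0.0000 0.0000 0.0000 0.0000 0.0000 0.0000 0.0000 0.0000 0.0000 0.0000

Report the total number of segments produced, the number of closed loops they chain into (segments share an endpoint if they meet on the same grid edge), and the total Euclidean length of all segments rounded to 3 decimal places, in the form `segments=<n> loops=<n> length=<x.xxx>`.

cell (2,0): code 0100 → (2.070,1.000)–(3.000,0.181)
cell (2,1): code 1100 → (2.436,2.000)–(2.070,1.000)
cell (2,2): code 1100 → (2.847,3.000)–(2.436,2.000)
cell (2,3): code 1000 → (3.000,3.222)–(2.847,3.000)
cell (3,0): code 0110 → (3.000,0.181)–(4.000,0.730)
cell (3,3): code 1101 → (3.604,4.000)–(3.000,3.222)
cell (3,4): code 1000 → (4.000,4.279)–(3.604,4.000)
cell (4,0): code 0010 → (4.000,0.730)–(4.276,1.000)
cell (4,1): code 0111 → (4.276,1.000)–(5.000,1.270)
cell (4,3): code 1011 → (5.000,3.967)–(4.864,4.000)
cell (4,4): code 0001 → (4.864,4.000)–(4.000,4.279)
cell (5,1): code 0010 → (5.000,1.270)–(5.687,2.000)
cell (5,2): code 0011 → (5.687,2.000)–(5.741,3.000)
cell (5,3): code 0001 → (5.741,3.000)–(5.000,3.967)
total: 14 segments, chained into 1 closed loop(s), length Σ = 11.693976

segments=14 loops=1 length=11.694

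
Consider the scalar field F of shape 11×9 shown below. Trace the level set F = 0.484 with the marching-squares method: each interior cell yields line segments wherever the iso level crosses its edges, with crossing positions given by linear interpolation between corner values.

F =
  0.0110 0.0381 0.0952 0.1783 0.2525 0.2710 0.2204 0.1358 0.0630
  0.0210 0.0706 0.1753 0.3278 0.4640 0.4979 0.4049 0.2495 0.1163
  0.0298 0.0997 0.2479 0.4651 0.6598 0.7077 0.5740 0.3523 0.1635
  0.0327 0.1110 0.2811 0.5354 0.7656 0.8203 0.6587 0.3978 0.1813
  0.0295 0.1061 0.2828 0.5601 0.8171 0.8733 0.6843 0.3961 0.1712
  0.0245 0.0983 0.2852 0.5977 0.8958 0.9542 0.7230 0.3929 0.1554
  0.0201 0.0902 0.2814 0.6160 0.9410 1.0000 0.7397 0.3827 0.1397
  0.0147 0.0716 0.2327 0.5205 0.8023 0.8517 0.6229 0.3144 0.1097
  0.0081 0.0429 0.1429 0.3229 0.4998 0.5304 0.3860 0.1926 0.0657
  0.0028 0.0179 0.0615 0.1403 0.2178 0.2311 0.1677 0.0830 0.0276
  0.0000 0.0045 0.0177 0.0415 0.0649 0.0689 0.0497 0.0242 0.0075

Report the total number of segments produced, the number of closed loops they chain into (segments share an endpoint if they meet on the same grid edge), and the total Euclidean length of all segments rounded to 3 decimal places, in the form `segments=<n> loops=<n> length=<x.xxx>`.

segments=24 loops=1 length=18.692

cell (0,4): code 0100 → (0.939,5.000)–(1.000,4.590)
cell (0,5): code 1000 → (1.000,5.149)–(0.939,5.000)
cell (1,3): code 0100 → (1.102,4.000)–(2.000,3.097)
cell (1,4): code 1110 → (1.000,4.590)–(1.102,4.000)
cell (1,5): code 1101 → (1.468,6.000)–(1.000,5.149)
cell (1,6): code 1000 → (2.000,6.406)–(1.468,6.000)
cell (2,2): code 0100 → (2.269,3.000)–(3.000,2.798)
cell (2,3): code 1110 → (2.000,3.097)–(2.269,3.000)
cell (2,6): code 1001 → (3.000,6.670)–(2.000,6.406)
cell (3,2): code 0110 → (3.000,2.798)–(4.000,2.726)
cell (3,6): code 1001 → (4.000,6.695)–(3.000,6.670)
cell (4,2): code 0110 → (4.000,2.726)–(5.000,2.636)
cell (4,6): code 1001 → (5.000,6.724)–(4.000,6.695)
cell (5,2): code 0110 → (5.000,2.636)–(6.000,2.605)
cell (5,6): code 1001 → (6.000,6.716)–(5.000,6.724)
cell (6,2): code 0110 → (6.000,2.605)–(7.000,2.873)
cell (6,6): code 1001 → (7.000,6.450)–(6.000,6.716)
cell (7,2): code 0010 → (7.000,2.873)–(7.185,3.000)
cell (7,3): code 0111 → (7.185,3.000)–(8.000,3.911)
cell (7,5): code 1011 → (8.000,5.321)–(7.586,6.000)
cell (7,6): code 0001 → (7.586,6.000)–(7.000,6.450)
cell (8,3): code 0010 → (8.000,3.911)–(8.056,4.000)
cell (8,4): code 0011 → (8.056,4.000)–(8.155,5.000)
cell (8,5): code 0001 → (8.155,5.000)–(8.000,5.321)
total: 24 segments, chained into 1 closed loop(s), length Σ = 18.692203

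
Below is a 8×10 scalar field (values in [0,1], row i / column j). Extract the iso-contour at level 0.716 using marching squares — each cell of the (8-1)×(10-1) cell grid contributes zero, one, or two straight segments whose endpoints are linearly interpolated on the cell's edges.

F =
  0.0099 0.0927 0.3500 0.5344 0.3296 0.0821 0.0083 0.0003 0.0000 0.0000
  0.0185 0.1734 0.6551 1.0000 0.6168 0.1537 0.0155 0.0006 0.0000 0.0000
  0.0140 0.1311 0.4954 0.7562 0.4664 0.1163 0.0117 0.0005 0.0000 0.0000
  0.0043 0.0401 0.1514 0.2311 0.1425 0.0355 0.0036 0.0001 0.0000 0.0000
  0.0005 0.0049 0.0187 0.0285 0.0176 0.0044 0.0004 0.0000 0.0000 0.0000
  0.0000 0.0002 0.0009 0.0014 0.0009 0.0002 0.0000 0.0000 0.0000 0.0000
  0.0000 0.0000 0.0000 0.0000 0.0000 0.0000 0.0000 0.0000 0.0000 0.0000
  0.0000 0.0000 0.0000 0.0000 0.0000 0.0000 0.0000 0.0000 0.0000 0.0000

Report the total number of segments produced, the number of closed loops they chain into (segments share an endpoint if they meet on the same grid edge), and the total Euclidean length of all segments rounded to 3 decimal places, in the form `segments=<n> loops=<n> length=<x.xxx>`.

cell (0,2): code 0100 → (0.390,3.000)–(1.000,2.177)
cell (0,3): code 1000 → (1.000,3.741)–(0.390,3.000)
cell (1,2): code 0110 → (1.000,2.177)–(2.000,2.846)
cell (1,3): code 1001 → (2.000,3.139)–(1.000,3.741)
cell (2,2): code 0010 → (2.000,2.846)–(2.077,3.000)
cell (2,3): code 0001 → (2.077,3.000)–(2.000,3.139)
total: 6 segments, chained into 1 closed loop(s), length Σ = 4.685881

segments=6 loops=1 length=4.686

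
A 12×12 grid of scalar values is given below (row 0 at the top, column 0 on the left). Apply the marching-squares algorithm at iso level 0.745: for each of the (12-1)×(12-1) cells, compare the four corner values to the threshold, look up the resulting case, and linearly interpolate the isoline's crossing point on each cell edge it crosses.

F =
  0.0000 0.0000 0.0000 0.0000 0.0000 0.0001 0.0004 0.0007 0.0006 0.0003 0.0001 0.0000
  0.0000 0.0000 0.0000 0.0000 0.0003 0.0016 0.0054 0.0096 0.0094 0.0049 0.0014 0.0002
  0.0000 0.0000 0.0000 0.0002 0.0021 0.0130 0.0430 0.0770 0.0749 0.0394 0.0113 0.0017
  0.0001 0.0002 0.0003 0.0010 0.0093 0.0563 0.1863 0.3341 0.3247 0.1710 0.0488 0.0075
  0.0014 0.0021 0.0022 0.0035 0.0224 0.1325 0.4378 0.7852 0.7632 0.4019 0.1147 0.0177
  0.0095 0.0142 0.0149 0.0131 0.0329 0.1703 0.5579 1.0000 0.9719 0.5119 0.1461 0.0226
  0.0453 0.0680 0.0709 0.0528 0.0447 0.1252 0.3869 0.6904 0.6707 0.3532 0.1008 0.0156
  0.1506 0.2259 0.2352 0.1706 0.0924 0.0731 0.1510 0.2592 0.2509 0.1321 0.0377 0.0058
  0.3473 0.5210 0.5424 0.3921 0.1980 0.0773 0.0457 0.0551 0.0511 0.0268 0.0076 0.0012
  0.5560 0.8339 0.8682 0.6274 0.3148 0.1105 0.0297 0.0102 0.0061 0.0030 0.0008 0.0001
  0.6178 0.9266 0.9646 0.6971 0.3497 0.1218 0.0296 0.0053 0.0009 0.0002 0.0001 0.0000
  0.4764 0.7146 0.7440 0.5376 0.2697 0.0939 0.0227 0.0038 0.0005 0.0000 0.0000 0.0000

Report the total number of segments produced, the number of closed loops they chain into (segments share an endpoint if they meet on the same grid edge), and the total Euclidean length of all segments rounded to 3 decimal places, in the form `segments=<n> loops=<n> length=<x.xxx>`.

segments=16 loops=2 length=13.805

cell (3,6): code 0100 → (3.911,7.000)–(4.000,6.884)
cell (3,7): code 1100 → (3.958,8.000)–(3.911,7.000)
cell (3,8): code 1000 → (4.000,8.050)–(3.958,8.000)
cell (4,6): code 0110 → (4.000,6.884)–(5.000,6.423)
cell (4,8): code 1001 → (5.000,8.493)–(4.000,8.050)
cell (5,6): code 0010 → (5.000,6.423)–(5.824,7.000)
cell (5,7): code 0011 → (5.824,7.000)–(5.753,8.000)
cell (5,8): code 0001 → (5.753,8.000)–(5.000,8.493)
cell (8,0): code 0100 → (8.716,1.000)–(9.000,0.680)
cell (8,1): code 1100 → (8.622,2.000)–(8.716,1.000)
cell (8,2): code 1000 → (9.000,2.512)–(8.622,2.000)
cell (9,0): code 0110 → (9.000,0.680)–(10.000,0.412)
cell (9,2): code 1001 → (10.000,2.821)–(9.000,2.512)
cell (10,0): code 0010 → (10.000,0.412)–(10.857,1.000)
cell (10,1): code 0011 → (10.857,1.000)–(10.995,2.000)
cell (10,2): code 0001 → (10.995,2.000)–(10.000,2.821)
total: 16 segments, chained into 2 closed loop(s), length Σ = 13.805250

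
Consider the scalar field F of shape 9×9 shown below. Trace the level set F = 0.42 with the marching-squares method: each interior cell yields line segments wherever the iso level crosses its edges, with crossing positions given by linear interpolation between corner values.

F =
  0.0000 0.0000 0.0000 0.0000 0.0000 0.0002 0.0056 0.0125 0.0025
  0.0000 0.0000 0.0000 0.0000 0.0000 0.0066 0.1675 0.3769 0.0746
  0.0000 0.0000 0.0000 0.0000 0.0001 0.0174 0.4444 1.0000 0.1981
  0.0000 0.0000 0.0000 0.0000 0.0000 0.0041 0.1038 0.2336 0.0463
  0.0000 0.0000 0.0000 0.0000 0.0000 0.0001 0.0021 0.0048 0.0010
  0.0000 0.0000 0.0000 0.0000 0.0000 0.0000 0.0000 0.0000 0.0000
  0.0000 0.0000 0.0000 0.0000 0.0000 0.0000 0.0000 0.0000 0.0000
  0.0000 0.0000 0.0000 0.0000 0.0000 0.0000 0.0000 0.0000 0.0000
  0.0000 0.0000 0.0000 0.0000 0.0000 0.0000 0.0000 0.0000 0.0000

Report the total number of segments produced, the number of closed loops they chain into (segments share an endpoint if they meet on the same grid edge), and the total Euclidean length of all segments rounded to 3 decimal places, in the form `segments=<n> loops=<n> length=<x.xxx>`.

segments=6 loops=1 length=4.942

cell (1,5): code 0100 → (1.912,6.000)–(2.000,5.943)
cell (1,6): code 1100 → (1.069,7.000)–(1.912,6.000)
cell (1,7): code 1000 → (2.000,7.723)–(1.069,7.000)
cell (2,5): code 0010 → (2.000,5.943)–(2.072,6.000)
cell (2,6): code 0011 → (2.072,6.000)–(2.757,7.000)
cell (2,7): code 0001 → (2.757,7.000)–(2.000,7.723)
total: 6 segments, chained into 1 closed loop(s), length Σ = 4.942231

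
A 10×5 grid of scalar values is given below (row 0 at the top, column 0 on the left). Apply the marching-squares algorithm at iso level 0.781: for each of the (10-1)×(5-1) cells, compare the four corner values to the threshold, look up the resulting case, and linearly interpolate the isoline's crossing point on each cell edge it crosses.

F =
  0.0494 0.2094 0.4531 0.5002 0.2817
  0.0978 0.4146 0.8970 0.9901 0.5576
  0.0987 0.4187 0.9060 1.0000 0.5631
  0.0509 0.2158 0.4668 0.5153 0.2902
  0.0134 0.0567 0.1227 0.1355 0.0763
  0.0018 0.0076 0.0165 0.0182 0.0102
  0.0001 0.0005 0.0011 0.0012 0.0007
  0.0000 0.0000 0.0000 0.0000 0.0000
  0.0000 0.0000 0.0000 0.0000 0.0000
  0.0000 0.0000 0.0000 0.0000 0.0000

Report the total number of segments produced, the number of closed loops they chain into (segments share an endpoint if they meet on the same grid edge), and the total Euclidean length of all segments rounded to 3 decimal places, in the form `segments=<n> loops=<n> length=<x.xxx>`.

segments=8 loops=1 length=6.086

cell (0,1): code 0100 → (0.739,2.000)–(1.000,1.760)
cell (0,2): code 1100 → (0.573,3.000)–(0.739,2.000)
cell (0,3): code 1000 → (1.000,3.483)–(0.573,3.000)
cell (1,1): code 0110 → (1.000,1.760)–(2.000,1.743)
cell (1,3): code 1001 → (2.000,3.501)–(1.000,3.483)
cell (2,1): code 0010 → (2.000,1.743)–(2.285,2.000)
cell (2,2): code 0011 → (2.285,2.000)–(2.452,3.000)
cell (2,3): code 0001 → (2.452,3.000)–(2.000,3.501)
total: 8 segments, chained into 1 closed loop(s), length Σ = 6.085799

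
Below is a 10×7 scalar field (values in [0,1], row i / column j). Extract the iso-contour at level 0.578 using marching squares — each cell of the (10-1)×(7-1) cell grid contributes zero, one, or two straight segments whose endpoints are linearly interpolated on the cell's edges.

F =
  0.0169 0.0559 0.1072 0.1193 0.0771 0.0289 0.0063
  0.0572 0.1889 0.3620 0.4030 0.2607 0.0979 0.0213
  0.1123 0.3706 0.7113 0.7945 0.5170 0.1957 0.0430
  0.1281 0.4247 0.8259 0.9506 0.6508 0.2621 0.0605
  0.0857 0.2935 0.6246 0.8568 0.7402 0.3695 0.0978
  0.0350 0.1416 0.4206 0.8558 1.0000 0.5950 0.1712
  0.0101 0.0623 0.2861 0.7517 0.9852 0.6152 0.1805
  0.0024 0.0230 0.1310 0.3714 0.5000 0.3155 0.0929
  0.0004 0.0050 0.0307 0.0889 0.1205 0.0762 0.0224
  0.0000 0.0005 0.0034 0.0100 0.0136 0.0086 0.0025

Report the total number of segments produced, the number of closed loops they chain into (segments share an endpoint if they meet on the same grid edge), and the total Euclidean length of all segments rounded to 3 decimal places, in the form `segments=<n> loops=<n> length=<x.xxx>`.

segments=18 loops=1 length=14.127

cell (1,1): code 0100 → (1.618,2.000)–(2.000,1.609)
cell (1,2): code 1100 → (1.447,3.000)–(1.618,2.000)
cell (1,3): code 1000 → (2.000,3.780)–(1.447,3.000)
cell (2,1): code 0110 → (2.000,1.609)–(3.000,1.382)
cell (2,3): code 1101 → (2.456,4.000)–(2.000,3.780)
cell (2,4): code 1000 → (3.000,4.187)–(2.456,4.000)
cell (3,1): code 0110 → (3.000,1.382)–(4.000,1.859)
cell (3,4): code 1001 → (4.000,4.438)–(3.000,4.187)
cell (4,1): code 0010 → (4.000,1.859)–(4.228,2.000)
cell (4,2): code 0111 → (4.228,2.000)–(5.000,2.362)
cell (4,4): code 1101 → (4.925,5.000)–(4.000,4.438)
cell (4,5): code 1000 → (5.000,5.040)–(4.925,5.000)
cell (5,2): code 0110 → (5.000,2.362)–(6.000,2.627)
cell (5,5): code 1001 → (6.000,5.086)–(5.000,5.040)
cell (6,2): code 0010 → (6.000,2.627)–(6.457,3.000)
cell (6,3): code 0011 → (6.457,3.000)–(6.839,4.000)
cell (6,4): code 0011 → (6.839,4.000)–(6.124,5.000)
cell (6,5): code 0001 → (6.124,5.000)–(6.000,5.086)
total: 18 segments, chained into 1 closed loop(s), length Σ = 14.127429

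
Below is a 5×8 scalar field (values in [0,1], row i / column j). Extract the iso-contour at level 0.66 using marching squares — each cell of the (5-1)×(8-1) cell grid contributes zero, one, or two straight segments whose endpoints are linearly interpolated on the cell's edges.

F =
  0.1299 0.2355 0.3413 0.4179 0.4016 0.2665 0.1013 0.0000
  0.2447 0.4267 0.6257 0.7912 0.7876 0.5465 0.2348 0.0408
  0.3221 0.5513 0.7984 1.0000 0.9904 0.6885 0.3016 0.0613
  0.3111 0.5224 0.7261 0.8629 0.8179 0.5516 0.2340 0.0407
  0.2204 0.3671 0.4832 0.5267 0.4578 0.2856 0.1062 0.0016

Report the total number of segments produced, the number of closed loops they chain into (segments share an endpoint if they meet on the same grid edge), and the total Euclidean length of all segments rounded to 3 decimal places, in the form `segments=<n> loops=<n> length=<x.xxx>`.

segments=14 loops=1 length=10.264

cell (0,2): code 0100 → (0.649,3.000)–(1.000,2.207)
cell (0,3): code 1100 → (0.669,4.000)–(0.649,3.000)
cell (0,4): code 1000 → (1.000,4.529)–(0.669,4.000)
cell (1,1): code 0100 → (1.199,2.000)–(2.000,1.440)
cell (1,2): code 1110 → (1.000,2.207)–(1.199,2.000)
cell (1,4): code 1101 → (1.799,5.000)–(1.000,4.529)
cell (1,5): code 1000 → (2.000,5.074)–(1.799,5.000)
cell (2,1): code 0110 → (2.000,1.440)–(3.000,1.676)
cell (2,4): code 1011 → (3.000,4.593)–(2.208,5.000)
cell (2,5): code 0001 → (2.208,5.000)–(2.000,5.074)
cell (3,1): code 0010 → (3.000,1.676)–(3.272,2.000)
cell (3,2): code 0011 → (3.272,2.000)–(3.604,3.000)
cell (3,3): code 0011 → (3.604,3.000)–(3.438,4.000)
cell (3,4): code 0001 → (3.438,4.000)–(3.000,4.593)
total: 14 segments, chained into 1 closed loop(s), length Σ = 10.264066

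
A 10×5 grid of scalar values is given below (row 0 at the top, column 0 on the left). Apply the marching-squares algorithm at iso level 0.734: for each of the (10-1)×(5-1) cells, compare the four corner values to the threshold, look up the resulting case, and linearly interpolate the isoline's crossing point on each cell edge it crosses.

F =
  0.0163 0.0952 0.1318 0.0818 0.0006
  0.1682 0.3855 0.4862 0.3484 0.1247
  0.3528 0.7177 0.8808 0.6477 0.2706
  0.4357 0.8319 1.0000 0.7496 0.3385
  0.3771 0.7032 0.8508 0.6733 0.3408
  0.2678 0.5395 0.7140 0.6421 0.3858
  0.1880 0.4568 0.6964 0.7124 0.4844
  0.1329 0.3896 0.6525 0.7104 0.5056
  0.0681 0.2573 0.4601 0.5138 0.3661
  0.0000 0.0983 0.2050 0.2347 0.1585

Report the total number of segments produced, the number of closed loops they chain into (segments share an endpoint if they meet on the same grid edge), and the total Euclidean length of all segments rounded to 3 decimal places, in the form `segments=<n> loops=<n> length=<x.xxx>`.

segments=12 loops=1 length=8.287

cell (1,1): code 0100 → (1.628,2.000)–(2.000,1.100)
cell (1,2): code 1000 → (2.000,2.630)–(1.628,2.000)
cell (2,0): code 0100 → (2.143,1.000)–(3.000,0.753)
cell (2,1): code 1110 → (2.000,1.100)–(2.143,1.000)
cell (2,2): code 1101 → (2.847,3.000)–(2.000,2.630)
cell (2,3): code 1000 → (3.000,3.038)–(2.847,3.000)
cell (3,0): code 0010 → (3.000,0.753)–(3.761,1.000)
cell (3,1): code 0111 → (3.761,1.000)–(4.000,1.209)
cell (3,2): code 1011 → (4.000,2.658)–(3.204,3.000)
cell (3,3): code 0001 → (3.204,3.000)–(3.000,3.038)
cell (4,1): code 0010 → (4.000,1.209)–(4.854,2.000)
cell (4,2): code 0001 → (4.854,2.000)–(4.000,2.658)
total: 12 segments, chained into 1 closed loop(s), length Σ = 8.287068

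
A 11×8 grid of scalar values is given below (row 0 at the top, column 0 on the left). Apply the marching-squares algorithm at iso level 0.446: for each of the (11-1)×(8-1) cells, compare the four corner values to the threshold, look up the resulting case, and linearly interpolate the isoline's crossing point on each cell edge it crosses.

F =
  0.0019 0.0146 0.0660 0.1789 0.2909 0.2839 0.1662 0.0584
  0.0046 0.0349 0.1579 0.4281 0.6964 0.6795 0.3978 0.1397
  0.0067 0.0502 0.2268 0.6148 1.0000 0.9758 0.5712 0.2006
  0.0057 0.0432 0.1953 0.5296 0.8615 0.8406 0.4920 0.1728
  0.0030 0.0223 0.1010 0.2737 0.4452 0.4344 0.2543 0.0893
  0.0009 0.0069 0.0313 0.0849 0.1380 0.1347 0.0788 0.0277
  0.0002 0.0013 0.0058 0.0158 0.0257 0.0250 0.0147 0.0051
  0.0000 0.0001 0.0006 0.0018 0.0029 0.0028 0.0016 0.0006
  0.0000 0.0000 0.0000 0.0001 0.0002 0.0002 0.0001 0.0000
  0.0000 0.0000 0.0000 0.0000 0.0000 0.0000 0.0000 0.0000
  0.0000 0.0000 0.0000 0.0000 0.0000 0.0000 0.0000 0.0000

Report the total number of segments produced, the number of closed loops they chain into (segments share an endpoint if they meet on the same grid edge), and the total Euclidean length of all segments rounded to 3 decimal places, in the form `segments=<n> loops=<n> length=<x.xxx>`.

cell (0,3): code 0100 → (0.382,4.000)–(1.000,3.067)
cell (0,4): code 1100 → (0.410,5.000)–(0.382,4.000)
cell (0,5): code 1000 → (1.000,5.829)–(0.410,5.000)
cell (1,2): code 0100 → (1.096,3.000)–(2.000,2.565)
cell (1,3): code 1110 → (1.000,3.067)–(1.096,3.000)
cell (1,5): code 1101 → (1.278,6.000)–(1.000,5.829)
cell (1,6): code 1000 → (2.000,6.338)–(1.278,6.000)
cell (2,2): code 0110 → (2.000,2.565)–(3.000,2.750)
cell (2,6): code 1001 → (3.000,6.144)–(2.000,6.338)
cell (3,2): code 0010 → (3.000,2.750)–(3.327,3.000)
cell (3,3): code 0011 → (3.327,3.000)–(3.998,4.000)
cell (3,4): code 0011 → (3.998,4.000)–(3.971,5.000)
cell (3,5): code 0011 → (3.971,5.000)–(3.194,6.000)
cell (3,6): code 0001 → (3.194,6.000)–(3.000,6.144)
total: 14 segments, chained into 1 closed loop(s), length Σ = 11.540780

segments=14 loops=1 length=11.541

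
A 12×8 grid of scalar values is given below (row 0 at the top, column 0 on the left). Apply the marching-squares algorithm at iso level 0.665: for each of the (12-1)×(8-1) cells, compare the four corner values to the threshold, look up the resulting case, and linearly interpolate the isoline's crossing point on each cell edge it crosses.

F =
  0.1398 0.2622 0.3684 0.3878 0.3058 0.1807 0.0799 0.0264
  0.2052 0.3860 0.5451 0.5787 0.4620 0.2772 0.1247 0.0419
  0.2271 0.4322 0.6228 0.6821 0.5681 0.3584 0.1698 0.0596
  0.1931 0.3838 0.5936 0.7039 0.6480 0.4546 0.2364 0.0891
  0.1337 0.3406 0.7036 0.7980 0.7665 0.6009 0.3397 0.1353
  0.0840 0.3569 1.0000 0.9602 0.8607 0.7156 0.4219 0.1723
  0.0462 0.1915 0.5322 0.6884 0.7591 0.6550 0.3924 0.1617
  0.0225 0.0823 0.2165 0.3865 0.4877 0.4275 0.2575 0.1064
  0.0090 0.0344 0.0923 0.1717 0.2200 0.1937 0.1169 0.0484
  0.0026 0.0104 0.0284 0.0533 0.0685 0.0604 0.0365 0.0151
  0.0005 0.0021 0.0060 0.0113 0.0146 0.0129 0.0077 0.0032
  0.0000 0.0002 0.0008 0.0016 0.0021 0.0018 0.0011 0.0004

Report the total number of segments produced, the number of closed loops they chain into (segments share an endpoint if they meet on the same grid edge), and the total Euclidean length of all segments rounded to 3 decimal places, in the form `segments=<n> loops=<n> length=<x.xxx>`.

cell (1,2): code 0100 → (1.835,3.000)–(2.000,2.712)
cell (1,3): code 1000 → (2.000,3.150)–(1.835,3.000)
cell (2,2): code 0110 → (2.000,2.712)–(3.000,2.647)
cell (2,3): code 1001 → (3.000,3.696)–(2.000,3.150)
cell (3,1): code 0100 → (3.649,2.000)–(4.000,1.894)
cell (3,2): code 1110 → (3.000,2.647)–(3.649,2.000)
cell (3,3): code 1101 → (3.143,4.000)–(3.000,3.696)
cell (3,4): code 1000 → (4.000,4.613)–(3.143,4.000)
cell (4,1): code 0110 → (4.000,1.894)–(5.000,1.479)
cell (4,4): code 1101 → (4.559,5.000)–(4.000,4.613)
cell (4,5): code 1000 → (5.000,5.172)–(4.559,5.000)
cell (5,1): code 0010 → (5.000,1.479)–(5.716,2.000)
cell (5,2): code 0111 → (5.716,2.000)–(6.000,2.850)
cell (5,4): code 1011 → (6.000,4.904)–(5.835,5.000)
cell (5,5): code 0001 → (5.835,5.000)–(5.000,5.172)
cell (6,2): code 0010 → (6.000,2.850)–(6.078,3.000)
cell (6,3): code 0011 → (6.078,3.000)–(6.347,4.000)
cell (6,4): code 0001 → (6.347,4.000)–(6.000,4.904)
total: 18 segments, chained into 1 closed loop(s), length Σ = 12.603680

segments=18 loops=1 length=12.604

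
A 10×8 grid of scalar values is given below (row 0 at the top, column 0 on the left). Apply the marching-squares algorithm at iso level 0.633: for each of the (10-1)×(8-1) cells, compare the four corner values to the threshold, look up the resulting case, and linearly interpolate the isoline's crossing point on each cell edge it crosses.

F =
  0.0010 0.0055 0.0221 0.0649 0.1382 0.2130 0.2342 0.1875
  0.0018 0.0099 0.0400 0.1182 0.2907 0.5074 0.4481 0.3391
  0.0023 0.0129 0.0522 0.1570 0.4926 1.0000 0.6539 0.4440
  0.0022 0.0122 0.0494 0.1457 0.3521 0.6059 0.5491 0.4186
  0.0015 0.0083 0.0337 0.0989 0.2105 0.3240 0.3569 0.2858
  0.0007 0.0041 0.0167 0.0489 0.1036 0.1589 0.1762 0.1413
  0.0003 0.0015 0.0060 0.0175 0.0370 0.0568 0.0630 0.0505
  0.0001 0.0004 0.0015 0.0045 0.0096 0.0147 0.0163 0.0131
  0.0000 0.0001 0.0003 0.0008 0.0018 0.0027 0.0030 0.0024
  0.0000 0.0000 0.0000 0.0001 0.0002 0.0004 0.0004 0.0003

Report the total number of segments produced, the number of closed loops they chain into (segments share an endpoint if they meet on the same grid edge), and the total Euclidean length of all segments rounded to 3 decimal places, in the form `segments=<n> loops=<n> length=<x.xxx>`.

cell (1,4): code 0100 → (1.255,5.000)–(2.000,4.277)
cell (1,5): code 1100 → (1.898,6.000)–(1.255,5.000)
cell (1,6): code 1000 → (2.000,6.100)–(1.898,6.000)
cell (2,4): code 0010 → (2.000,4.277)–(2.931,5.000)
cell (2,5): code 0011 → (2.931,5.000)–(2.199,6.000)
cell (2,6): code 0001 → (2.199,6.000)–(2.000,6.100)
total: 6 segments, chained into 1 closed loop(s), length Σ = 5.010946

segments=6 loops=1 length=5.011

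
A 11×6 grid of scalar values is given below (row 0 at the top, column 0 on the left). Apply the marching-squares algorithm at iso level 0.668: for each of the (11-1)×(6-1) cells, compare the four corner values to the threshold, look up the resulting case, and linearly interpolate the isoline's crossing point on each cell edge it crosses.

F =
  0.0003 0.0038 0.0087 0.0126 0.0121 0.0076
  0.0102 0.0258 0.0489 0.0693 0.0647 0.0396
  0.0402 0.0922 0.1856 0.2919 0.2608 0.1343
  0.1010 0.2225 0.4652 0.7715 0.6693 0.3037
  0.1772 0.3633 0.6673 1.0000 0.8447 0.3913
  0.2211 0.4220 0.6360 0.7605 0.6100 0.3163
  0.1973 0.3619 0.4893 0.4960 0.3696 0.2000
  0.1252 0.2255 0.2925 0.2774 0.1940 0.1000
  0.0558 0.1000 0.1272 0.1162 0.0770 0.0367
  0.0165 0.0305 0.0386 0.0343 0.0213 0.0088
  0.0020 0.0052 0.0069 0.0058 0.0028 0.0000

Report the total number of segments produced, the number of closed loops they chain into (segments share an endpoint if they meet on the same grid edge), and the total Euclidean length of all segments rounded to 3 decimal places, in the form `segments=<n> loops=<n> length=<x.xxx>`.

cell (2,2): code 0100 → (2.784,3.000)–(3.000,2.662)
cell (2,3): code 1100 → (2.997,4.000)–(2.784,3.000)
cell (2,4): code 1000 → (3.000,4.004)–(2.997,4.000)
cell (3,2): code 0110 → (3.000,2.662)–(4.000,2.002)
cell (3,4): code 1001 → (4.000,4.390)–(3.000,4.004)
cell (4,2): code 0110 → (4.000,2.002)–(5.000,2.257)
cell (4,3): code 1011 → (5.000,3.615)–(4.753,4.000)
cell (4,4): code 0001 → (4.753,4.000)–(4.000,4.390)
cell (5,2): code 0010 → (5.000,2.257)–(5.350,3.000)
cell (5,3): code 0001 → (5.350,3.000)–(5.000,3.615)
total: 10 segments, chained into 1 closed loop(s), length Σ = 7.564063

segments=10 loops=1 length=7.564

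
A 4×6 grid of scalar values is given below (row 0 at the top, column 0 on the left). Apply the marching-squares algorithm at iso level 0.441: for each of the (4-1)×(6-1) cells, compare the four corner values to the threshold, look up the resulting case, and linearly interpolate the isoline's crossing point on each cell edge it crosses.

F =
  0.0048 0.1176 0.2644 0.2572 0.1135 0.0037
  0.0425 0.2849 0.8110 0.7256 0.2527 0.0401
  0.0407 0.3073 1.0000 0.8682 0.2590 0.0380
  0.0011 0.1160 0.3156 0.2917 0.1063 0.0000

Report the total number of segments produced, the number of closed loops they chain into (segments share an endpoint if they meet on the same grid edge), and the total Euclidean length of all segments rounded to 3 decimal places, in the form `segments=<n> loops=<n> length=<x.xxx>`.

segments=8 loops=1 length=8.015

cell (0,1): code 0100 → (0.323,2.000)–(1.000,1.297)
cell (0,2): code 1100 → (0.392,3.000)–(0.323,2.000)
cell (0,3): code 1000 → (1.000,3.602)–(0.392,3.000)
cell (1,1): code 0110 → (1.000,1.297)–(2.000,1.193)
cell (1,3): code 1001 → (2.000,3.701)–(1.000,3.602)
cell (2,1): code 0010 → (2.000,1.193)–(2.817,2.000)
cell (2,2): code 0011 → (2.817,2.000)–(2.741,3.000)
cell (2,3): code 0001 → (2.741,3.000)–(2.000,3.701)
total: 8 segments, chained into 1 closed loop(s), length Σ = 8.015303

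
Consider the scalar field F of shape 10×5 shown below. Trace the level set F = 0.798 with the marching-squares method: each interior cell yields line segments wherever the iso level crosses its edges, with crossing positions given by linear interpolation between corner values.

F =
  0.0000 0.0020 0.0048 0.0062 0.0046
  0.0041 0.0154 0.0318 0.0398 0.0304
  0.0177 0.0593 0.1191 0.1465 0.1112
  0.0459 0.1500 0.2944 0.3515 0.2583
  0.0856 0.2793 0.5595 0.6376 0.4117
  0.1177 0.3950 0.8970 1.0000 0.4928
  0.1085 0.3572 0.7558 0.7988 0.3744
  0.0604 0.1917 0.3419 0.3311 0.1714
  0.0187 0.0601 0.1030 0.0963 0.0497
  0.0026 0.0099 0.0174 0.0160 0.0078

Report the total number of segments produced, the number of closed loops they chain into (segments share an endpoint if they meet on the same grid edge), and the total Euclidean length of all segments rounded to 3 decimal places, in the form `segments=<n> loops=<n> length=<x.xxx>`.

segments=8 loops=1 length=4.924

cell (4,1): code 0100 → (4.707,2.000)–(5.000,1.803)
cell (4,2): code 1100 → (4.443,3.000)–(4.707,2.000)
cell (4,3): code 1000 → (5.000,3.398)–(4.443,3.000)
cell (5,1): code 0010 → (5.000,1.803)–(5.701,2.000)
cell (5,2): code 0111 → (5.701,2.000)–(6.000,2.981)
cell (5,3): code 1001 → (6.000,3.002)–(5.000,3.398)
cell (6,2): code 0010 → (6.000,2.981)–(6.002,3.000)
cell (6,3): code 0001 → (6.002,3.000)–(6.000,3.002)
total: 8 segments, chained into 1 closed loop(s), length Σ = 4.923955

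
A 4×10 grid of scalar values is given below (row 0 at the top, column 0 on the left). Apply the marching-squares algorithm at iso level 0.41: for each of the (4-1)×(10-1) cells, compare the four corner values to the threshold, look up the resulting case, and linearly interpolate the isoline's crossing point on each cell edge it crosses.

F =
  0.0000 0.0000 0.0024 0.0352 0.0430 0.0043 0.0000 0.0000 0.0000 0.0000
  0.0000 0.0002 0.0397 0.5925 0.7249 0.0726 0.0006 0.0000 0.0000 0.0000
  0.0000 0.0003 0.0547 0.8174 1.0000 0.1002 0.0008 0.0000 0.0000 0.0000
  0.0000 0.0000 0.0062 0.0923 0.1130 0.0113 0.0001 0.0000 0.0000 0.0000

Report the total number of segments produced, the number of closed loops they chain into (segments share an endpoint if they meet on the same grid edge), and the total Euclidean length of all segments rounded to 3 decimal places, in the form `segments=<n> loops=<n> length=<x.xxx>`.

segments=8 loops=1 length=6.892

cell (0,2): code 0100 → (0.673,3.000)–(1.000,2.670)
cell (0,3): code 1100 → (0.538,4.000)–(0.673,3.000)
cell (0,4): code 1000 → (1.000,4.483)–(0.538,4.000)
cell (1,2): code 0110 → (1.000,2.670)–(2.000,2.466)
cell (1,4): code 1001 → (2.000,4.656)–(1.000,4.483)
cell (2,2): code 0010 → (2.000,2.466)–(2.562,3.000)
cell (2,3): code 0011 → (2.562,3.000)–(2.665,4.000)
cell (2,4): code 0001 → (2.665,4.000)–(2.000,4.656)
total: 8 segments, chained into 1 closed loop(s), length Σ = 6.892074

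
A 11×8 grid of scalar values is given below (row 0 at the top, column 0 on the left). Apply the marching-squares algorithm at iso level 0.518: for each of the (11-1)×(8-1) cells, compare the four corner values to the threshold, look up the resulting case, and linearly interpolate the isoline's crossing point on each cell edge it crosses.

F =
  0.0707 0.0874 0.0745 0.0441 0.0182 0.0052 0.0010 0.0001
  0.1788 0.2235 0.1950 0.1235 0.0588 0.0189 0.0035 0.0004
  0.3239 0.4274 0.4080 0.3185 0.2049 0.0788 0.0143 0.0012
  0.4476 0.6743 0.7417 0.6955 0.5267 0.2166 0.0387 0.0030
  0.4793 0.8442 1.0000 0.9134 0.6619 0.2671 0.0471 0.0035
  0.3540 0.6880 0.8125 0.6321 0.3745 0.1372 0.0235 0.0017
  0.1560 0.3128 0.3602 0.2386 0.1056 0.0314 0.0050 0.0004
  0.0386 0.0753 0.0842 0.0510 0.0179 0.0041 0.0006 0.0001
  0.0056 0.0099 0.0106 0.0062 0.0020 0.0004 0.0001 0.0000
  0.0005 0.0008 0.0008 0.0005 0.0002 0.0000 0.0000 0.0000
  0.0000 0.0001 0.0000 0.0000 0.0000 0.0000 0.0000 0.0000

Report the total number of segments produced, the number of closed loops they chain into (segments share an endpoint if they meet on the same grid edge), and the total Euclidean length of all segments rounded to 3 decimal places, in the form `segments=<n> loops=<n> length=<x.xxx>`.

segments=14 loops=1 length=11.898

cell (2,0): code 0100 → (2.367,1.000)–(3.000,0.311)
cell (2,1): code 1100 → (2.330,2.000)–(2.367,1.000)
cell (2,2): code 1100 → (2.529,3.000)–(2.330,2.000)
cell (2,3): code 1100 → (2.973,4.000)–(2.529,3.000)
cell (2,4): code 1000 → (3.000,4.028)–(2.973,4.000)
cell (3,0): code 0110 → (3.000,0.311)–(4.000,0.106)
cell (3,4): code 1001 → (4.000,4.364)–(3.000,4.028)
cell (4,0): code 0110 → (4.000,0.106)–(5.000,0.491)
cell (4,3): code 1011 → (5.000,3.443)–(4.501,4.000)
cell (4,4): code 0001 → (4.501,4.000)–(4.000,4.364)
cell (5,0): code 0010 → (5.000,0.491)–(5.453,1.000)
cell (5,1): code 0011 → (5.453,1.000)–(5.651,2.000)
cell (5,2): code 0011 → (5.651,2.000)–(5.290,3.000)
cell (5,3): code 0001 → (5.290,3.000)–(5.000,3.443)
total: 14 segments, chained into 1 closed loop(s), length Σ = 11.897606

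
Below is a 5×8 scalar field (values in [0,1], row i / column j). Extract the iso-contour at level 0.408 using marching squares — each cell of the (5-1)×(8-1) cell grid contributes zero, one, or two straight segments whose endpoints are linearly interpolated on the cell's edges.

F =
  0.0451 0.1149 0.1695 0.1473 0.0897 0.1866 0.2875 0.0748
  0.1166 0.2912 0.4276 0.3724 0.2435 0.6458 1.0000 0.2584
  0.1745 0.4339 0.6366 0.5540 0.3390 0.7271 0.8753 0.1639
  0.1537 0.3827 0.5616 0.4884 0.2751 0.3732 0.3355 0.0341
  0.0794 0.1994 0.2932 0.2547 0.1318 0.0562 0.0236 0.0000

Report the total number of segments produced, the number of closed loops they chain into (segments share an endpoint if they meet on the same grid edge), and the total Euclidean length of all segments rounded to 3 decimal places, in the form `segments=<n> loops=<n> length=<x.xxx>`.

cell (0,1): code 0100 → (0.924,2.000)–(1.000,1.856)
cell (0,2): code 1000 → (1.000,2.355)–(0.924,2.000)
cell (0,4): code 0100 → (0.482,5.000)–(1.000,4.409)
cell (0,5): code 1100 → (0.169,6.000)–(0.482,5.000)
cell (0,6): code 1000 → (1.000,6.798)–(0.169,6.000)
cell (1,0): code 0100 → (1.819,1.000)–(2.000,0.900)
cell (1,1): code 1110 → (1.000,1.856)–(1.819,1.000)
cell (1,2): code 1101 → (1.196,3.000)–(1.000,2.355)
cell (1,3): code 1000 → (2.000,3.679)–(1.196,3.000)
cell (1,4): code 0110 → (1.000,4.409)–(2.000,4.178)
cell (1,6): code 1001 → (2.000,6.657)–(1.000,6.798)
cell (2,0): code 0010 → (2.000,0.900)–(2.506,1.000)
cell (2,1): code 0111 → (2.506,1.000)–(3.000,1.141)
cell (2,3): code 1001 → (3.000,3.377)–(2.000,3.679)
cell (2,4): code 0010 → (2.000,4.178)–(2.902,5.000)
cell (2,5): code 0011 → (2.902,5.000)–(2.866,6.000)
cell (2,6): code 0001 → (2.866,6.000)–(2.000,6.657)
cell (3,1): code 0010 → (3.000,1.141)–(3.572,2.000)
cell (3,2): code 0011 → (3.572,2.000)–(3.344,3.000)
cell (3,3): code 0001 → (3.344,3.000)–(3.000,3.377)
total: 20 segments, chained into 2 closed loop(s), length Σ = 16.615733

segments=20 loops=2 length=16.616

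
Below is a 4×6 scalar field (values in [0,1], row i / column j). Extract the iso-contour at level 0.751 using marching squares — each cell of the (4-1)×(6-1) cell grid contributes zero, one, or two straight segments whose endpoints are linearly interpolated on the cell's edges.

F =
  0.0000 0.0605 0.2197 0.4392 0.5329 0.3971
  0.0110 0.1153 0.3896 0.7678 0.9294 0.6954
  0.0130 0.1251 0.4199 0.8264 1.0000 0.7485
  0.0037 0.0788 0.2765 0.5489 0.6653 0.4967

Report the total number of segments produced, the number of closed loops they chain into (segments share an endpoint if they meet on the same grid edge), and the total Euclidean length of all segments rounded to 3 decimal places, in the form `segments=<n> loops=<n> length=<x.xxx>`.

cell (0,2): code 0100 → (0.949,3.000)–(1.000,2.956)
cell (0,3): code 1100 → (0.550,4.000)–(0.949,3.000)
cell (0,4): code 1000 → (1.000,4.762)–(0.550,4.000)
cell (1,2): code 0110 → (1.000,2.956)–(2.000,2.815)
cell (1,4): code 1001 → (2.000,4.990)–(1.000,4.762)
cell (2,2): code 0010 → (2.000,2.815)–(2.272,3.000)
cell (2,3): code 0011 → (2.272,3.000)–(2.744,4.000)
cell (2,4): code 0001 → (2.744,4.000)–(2.000,4.990)
total: 8 segments, chained into 1 closed loop(s), length Σ = 6.738372

segments=8 loops=1 length=6.738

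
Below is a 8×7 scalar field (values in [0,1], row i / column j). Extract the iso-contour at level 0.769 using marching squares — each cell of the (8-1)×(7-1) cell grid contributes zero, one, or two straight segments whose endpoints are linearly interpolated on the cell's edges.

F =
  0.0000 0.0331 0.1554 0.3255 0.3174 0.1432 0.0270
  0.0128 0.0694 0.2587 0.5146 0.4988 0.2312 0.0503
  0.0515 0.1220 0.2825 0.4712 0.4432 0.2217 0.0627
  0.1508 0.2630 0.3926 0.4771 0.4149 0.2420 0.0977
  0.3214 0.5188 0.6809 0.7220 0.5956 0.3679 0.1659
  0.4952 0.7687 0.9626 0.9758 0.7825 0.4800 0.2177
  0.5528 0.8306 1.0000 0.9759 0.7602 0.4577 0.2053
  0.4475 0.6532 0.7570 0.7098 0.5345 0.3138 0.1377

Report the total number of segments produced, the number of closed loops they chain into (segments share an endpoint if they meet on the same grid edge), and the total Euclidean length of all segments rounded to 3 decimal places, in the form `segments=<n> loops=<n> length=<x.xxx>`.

cell (4,1): code 0100 → (4.313,2.000)–(5.000,1.002)
cell (4,2): code 1100 → (4.185,3.000)–(4.313,2.000)
cell (4,3): code 1100 → (4.928,4.000)–(4.185,3.000)
cell (4,4): code 1000 → (5.000,4.045)–(4.928,4.000)
cell (5,0): code 0100 → (5.005,1.000)–(6.000,0.778)
cell (5,1): code 1110 → (5.000,1.002)–(5.005,1.000)
cell (5,3): code 1011 → (6.000,3.959)–(5.605,4.000)
cell (5,4): code 0001 → (5.605,4.000)–(5.000,4.045)
cell (6,0): code 0010 → (6.000,0.778)–(6.347,1.000)
cell (6,1): code 0011 → (6.347,1.000)–(6.951,2.000)
cell (6,2): code 0011 → (6.951,2.000)–(6.778,3.000)
cell (6,3): code 0001 → (6.778,3.000)–(6.000,3.959)
total: 12 segments, chained into 1 closed loop(s), length Σ = 9.408639

segments=12 loops=1 length=9.409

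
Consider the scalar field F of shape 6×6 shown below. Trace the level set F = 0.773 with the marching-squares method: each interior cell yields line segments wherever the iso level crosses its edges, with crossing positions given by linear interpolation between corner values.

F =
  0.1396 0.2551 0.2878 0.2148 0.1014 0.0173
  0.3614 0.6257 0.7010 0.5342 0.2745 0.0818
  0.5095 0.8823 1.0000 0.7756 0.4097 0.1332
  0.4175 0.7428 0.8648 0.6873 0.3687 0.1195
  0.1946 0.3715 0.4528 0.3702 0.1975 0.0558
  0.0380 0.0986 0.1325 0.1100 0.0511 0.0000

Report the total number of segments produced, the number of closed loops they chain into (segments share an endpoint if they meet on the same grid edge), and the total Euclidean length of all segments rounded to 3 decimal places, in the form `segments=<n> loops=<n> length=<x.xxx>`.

cell (1,0): code 0100 → (1.574,1.000)–(2.000,0.707)
cell (1,1): code 1100 → (1.241,2.000)–(1.574,1.000)
cell (1,2): code 1100 → (1.989,3.000)–(1.241,2.000)
cell (1,3): code 1000 → (2.000,3.007)–(1.989,3.000)
cell (2,0): code 0010 → (2.000,0.707)–(2.784,1.000)
cell (2,1): code 0111 → (2.784,1.000)–(3.000,1.248)
cell (2,2): code 1011 → (3.000,2.517)–(2.029,3.000)
cell (2,3): code 0001 → (2.029,3.000)–(2.000,3.007)
cell (3,1): code 0010 → (3.000,1.248)–(3.223,2.000)
cell (3,2): code 0001 → (3.223,2.000)–(3.000,2.517)
total: 10 segments, chained into 1 closed loop(s), length Σ = 6.460749

segments=10 loops=1 length=6.461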